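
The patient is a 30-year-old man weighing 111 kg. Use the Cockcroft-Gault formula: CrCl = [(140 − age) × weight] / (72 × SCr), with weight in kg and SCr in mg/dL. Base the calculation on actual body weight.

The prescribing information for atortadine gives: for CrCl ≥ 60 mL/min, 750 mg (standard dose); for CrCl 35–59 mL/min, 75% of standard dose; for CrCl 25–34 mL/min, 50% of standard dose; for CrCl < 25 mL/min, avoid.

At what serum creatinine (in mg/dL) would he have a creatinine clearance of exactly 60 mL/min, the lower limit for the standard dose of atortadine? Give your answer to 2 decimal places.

Standard dose requires CrCl ≥ 60 mL/min.
Set (140 − 30) × 111 / (72 × SCr) = 60
SCr = (140 − 30) × 111 / (72 × 60) = 2.826 mg/dL

2.83 mg/dL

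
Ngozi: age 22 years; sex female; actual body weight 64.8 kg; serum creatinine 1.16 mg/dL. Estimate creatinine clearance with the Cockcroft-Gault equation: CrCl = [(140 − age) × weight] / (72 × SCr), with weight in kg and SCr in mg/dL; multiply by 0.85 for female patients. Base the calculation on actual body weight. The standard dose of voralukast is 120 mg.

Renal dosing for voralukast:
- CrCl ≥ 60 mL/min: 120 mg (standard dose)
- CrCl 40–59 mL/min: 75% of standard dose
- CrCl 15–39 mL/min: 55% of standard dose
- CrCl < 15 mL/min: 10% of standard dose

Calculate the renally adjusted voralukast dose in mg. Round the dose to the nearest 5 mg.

120 mg

CrCl = (140 − 22) × 64.8 / (72 × 1.16) × 0.85 = 7646.4 / 83.52 × 0.85 ≈ 77.8 mL/min
CrCl ≈ 78 mL/min → bracket ≥ 60 mL/min.
100% of 120 mg = 120 mg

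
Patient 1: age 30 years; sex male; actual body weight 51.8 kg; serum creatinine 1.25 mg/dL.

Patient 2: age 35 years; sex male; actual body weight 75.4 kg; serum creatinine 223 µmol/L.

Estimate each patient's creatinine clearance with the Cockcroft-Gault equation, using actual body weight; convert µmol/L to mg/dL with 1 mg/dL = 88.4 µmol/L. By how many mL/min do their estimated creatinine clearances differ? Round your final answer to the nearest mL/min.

20 mL/min

Patient 1: CrCl = (140 − 30) × 51.8 / (72 × 1.25) = 5698.0 / 90.00 ≈ 63.3 mL/min
Patient 2: SCr = 223 / 88.4 = 2.523 mg/dL
Patient 2: CrCl = (140 − 35) × 75.4 / (72 × 2.523) = 7917.0 / 181.66 ≈ 43.6 mL/min
|63.3 − 43.6| = 19.7 mL/min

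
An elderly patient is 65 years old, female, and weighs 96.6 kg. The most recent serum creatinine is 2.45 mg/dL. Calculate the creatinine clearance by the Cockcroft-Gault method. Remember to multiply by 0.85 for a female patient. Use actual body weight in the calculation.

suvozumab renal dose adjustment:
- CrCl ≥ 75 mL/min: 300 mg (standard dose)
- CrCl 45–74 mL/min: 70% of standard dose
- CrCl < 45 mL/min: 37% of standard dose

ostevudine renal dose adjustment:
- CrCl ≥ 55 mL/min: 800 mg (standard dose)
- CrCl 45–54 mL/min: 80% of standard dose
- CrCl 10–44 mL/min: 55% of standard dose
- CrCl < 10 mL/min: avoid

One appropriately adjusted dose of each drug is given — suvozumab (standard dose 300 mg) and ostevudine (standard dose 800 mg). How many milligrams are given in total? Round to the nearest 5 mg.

550 mg

CrCl = (140 − 65) × 96.6 / (72 × 2.45) × 0.85 = 7245.0 / 176.40 × 0.85 ≈ 34.9 mL/min
CrCl ≈ 35 mL/min.
suvozumab: < 45 mL/min → 37% of 300 mg = 111 mg.
ostevudine: 10–44 mL/min → 55% of 800 mg = 440 mg.
Total = 111 + 440 = 551 mg.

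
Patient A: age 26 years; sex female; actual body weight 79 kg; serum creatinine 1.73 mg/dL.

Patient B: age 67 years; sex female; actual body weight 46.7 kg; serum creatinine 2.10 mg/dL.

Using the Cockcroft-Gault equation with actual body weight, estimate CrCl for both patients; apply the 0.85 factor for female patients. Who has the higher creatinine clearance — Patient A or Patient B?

Patient A: CrCl = (140 − 26) × 79 / (72 × 1.73) × 0.85 = 9006.0 / 124.56 × 0.85 ≈ 61.5 mL/min
Patient B: CrCl = (140 − 67) × 46.7 / (72 × 2.1) × 0.85 = 3409.1 / 151.20 × 0.85 ≈ 19.2 mL/min
61.5 vs 19.2 mL/min → Patient A is higher.

Patient A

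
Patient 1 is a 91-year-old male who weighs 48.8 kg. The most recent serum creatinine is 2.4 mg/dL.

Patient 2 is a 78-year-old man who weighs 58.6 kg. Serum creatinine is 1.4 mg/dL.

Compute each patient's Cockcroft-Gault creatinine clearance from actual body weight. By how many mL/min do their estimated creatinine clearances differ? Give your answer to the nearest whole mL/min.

Patient 1: CrCl = (140 − 91) × 48.8 / (72 × 2.4) = 2391.2 / 172.80 ≈ 13.8 mL/min
Patient 2: CrCl = (140 − 78) × 58.6 / (72 × 1.4) = 3633.2 / 100.80 ≈ 36.0 mL/min
|13.8 − 36.0| = 22.2 mL/min

22 mL/min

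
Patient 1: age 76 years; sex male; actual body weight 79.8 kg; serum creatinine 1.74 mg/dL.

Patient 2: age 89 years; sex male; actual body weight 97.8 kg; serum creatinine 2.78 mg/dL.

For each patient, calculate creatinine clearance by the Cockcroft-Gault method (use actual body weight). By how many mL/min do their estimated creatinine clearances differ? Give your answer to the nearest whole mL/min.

Patient 1: CrCl = (140 − 76) × 79.8 / (72 × 1.74) = 5107.2 / 125.28 ≈ 40.8 mL/min
Patient 2: CrCl = (140 − 89) × 97.8 / (72 × 2.78) = 4987.8 / 200.16 ≈ 24.9 mL/min
|40.8 − 24.9| = 15.9 mL/min

16 mL/min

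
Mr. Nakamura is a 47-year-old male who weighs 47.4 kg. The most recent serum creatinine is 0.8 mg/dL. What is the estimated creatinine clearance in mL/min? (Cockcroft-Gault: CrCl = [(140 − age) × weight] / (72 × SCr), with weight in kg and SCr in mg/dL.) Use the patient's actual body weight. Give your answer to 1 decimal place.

CrCl = (140 − 47) × 47.4 / (72 × 0.8) = 4408.2 / 57.60 ≈ 76.5 mL/min

76.5 mL/min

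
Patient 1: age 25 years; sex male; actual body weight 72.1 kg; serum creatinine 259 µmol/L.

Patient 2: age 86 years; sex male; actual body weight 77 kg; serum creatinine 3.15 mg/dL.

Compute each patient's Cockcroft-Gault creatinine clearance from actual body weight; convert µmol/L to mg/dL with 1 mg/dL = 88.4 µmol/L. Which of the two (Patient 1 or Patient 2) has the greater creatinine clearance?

Patient 1

Patient 1: SCr = 259 / 88.4 = 2.93 mg/dL
Patient 1: CrCl = (140 − 25) × 72.1 / (72 × 2.93) = 8291.5 / 210.96 ≈ 39.3 mL/min
Patient 2: CrCl = (140 − 86) × 77 / (72 × 3.15) = 4158.0 / 226.80 ≈ 18.3 mL/min
39.3 vs 18.3 mL/min → Patient 1 is higher.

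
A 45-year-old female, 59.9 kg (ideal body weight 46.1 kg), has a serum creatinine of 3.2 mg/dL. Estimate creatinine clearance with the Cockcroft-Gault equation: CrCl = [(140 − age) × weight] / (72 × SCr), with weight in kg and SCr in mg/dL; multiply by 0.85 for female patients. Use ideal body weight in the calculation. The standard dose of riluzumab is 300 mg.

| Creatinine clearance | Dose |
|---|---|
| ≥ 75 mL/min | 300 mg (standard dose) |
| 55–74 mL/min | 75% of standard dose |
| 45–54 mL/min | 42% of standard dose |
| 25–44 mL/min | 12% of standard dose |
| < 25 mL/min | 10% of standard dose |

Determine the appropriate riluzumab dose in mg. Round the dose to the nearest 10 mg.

30 mg

CrCl = (140 − 45) × 46.1 / (72 × 3.2) × 0.85 = 4379.5 / 230.40 × 0.85 ≈ 16.2 mL/min
CrCl ≈ 16 mL/min → bracket < 25 mL/min.
10% of 300 mg = 30 mg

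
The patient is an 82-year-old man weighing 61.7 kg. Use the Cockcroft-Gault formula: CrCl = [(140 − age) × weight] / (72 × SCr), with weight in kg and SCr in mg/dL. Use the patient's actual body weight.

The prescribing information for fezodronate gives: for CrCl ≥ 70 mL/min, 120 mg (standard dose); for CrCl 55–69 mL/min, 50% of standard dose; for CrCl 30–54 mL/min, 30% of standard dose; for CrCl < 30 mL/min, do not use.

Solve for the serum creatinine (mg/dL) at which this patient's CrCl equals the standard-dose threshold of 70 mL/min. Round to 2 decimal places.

Standard dose requires CrCl ≥ 70 mL/min.
Set (140 − 82) × 61.7 / (72 × SCr) = 70
SCr = (140 − 82) × 61.7 / (72 × 70) = 0.710 mg/dL

0.71 mg/dL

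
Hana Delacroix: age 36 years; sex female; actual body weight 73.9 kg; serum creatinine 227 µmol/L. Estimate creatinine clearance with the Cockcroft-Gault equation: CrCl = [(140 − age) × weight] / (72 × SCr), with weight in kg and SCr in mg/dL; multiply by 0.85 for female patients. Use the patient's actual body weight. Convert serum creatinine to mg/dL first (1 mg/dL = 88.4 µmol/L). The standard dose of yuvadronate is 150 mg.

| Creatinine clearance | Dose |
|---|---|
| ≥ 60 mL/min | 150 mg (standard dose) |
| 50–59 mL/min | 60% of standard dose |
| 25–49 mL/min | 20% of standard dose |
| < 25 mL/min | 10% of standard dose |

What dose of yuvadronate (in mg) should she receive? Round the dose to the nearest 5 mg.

SCr = 227 / 88.4 = 2.568 mg/dL
CrCl = (140 − 36) × 73.9 / (72 × 2.568) × 0.85 = 7685.6 / 184.90 × 0.85 ≈ 35.3 mL/min
CrCl ≈ 35 mL/min → bracket 25–49 mL/min.
20% of 150 mg = 30 mg

30 mg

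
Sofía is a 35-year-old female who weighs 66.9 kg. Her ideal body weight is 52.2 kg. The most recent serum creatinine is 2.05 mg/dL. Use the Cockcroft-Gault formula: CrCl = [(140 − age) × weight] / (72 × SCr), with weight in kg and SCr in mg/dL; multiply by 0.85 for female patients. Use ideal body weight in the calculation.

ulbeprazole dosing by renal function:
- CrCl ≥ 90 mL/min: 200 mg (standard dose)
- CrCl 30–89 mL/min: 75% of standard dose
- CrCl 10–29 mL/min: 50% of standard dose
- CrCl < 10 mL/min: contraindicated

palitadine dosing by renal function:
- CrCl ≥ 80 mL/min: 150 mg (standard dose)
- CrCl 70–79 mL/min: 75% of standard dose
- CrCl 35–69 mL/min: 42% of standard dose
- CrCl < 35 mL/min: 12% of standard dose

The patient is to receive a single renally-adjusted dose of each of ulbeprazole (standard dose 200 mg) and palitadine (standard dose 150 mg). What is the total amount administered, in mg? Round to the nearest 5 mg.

170 mg

CrCl = (140 − 35) × 52.2 / (72 × 2.05) × 0.85 = 5481.0 / 147.60 × 0.85 ≈ 31.6 mL/min
CrCl ≈ 32 mL/min.
ulbeprazole: 30–89 mL/min → 75% of 200 mg = 150 mg.
palitadine: < 35 mL/min → 12% of 150 mg = 18 mg.
Total = 150 + 18 = 168 mg.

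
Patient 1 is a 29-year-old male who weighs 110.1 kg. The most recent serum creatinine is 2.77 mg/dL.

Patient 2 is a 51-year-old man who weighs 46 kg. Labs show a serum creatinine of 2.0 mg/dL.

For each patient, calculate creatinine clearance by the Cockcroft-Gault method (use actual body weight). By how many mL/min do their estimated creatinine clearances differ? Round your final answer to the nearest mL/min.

Patient 1: CrCl = (140 − 29) × 110.1 / (72 × 2.77) = 12221.1 / 199.44 ≈ 61.3 mL/min
Patient 2: CrCl = (140 − 51) × 46 / (72 × 2) = 4094.0 / 144.00 ≈ 28.4 mL/min
|61.3 − 28.4| = 32.9 mL/min

33 mL/min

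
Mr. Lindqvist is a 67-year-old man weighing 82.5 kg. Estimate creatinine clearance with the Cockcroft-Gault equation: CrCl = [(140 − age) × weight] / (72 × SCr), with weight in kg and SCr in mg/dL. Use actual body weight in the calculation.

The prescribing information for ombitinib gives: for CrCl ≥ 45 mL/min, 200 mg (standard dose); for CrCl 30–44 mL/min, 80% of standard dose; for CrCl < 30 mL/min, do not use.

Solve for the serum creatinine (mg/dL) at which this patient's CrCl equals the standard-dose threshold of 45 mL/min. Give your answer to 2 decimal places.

Standard dose requires CrCl ≥ 45 mL/min.
Set (140 − 67) × 82.5 / (72 × SCr) = 45
SCr = (140 − 67) × 82.5 / (72 × 45) = 1.859 mg/dL

1.86 mg/dL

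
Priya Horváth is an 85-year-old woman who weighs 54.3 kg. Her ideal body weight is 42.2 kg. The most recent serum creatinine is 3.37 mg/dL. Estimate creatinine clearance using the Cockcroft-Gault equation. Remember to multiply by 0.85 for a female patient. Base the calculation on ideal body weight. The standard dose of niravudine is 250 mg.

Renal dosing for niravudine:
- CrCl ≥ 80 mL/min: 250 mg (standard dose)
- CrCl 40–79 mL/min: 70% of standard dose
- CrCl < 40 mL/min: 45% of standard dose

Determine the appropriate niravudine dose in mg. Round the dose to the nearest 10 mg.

CrCl = (140 − 85) × 42.2 / (72 × 3.37) × 0.85 = 2321.0 / 242.64 × 0.85 ≈ 8.1 mL/min
CrCl ≈ 8 mL/min → bracket < 40 mL/min.
45% of 250 mg = 112.5 mg → 110 mg

110 mg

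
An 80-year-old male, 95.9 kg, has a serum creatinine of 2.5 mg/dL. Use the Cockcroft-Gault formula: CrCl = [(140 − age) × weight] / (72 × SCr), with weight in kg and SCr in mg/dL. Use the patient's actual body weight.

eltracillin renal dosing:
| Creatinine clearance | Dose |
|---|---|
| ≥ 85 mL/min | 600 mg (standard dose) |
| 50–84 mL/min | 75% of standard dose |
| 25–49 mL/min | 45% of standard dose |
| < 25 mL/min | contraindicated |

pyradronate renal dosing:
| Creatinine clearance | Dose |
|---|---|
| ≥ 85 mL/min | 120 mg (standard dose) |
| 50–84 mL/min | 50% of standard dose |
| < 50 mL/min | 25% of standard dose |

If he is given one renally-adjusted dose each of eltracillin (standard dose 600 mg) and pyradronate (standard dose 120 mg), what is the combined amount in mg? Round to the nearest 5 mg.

CrCl = (140 − 80) × 95.9 / (72 × 2.5) = 5754.0 / 180.00 ≈ 32.0 mL/min
CrCl ≈ 32 mL/min.
eltracillin: 25–49 mL/min → 45% of 600 mg = 270 mg.
pyradronate: < 50 mL/min → 25% of 120 mg = 30 mg.
Total = 270 + 30 = 300 mg.

300 mg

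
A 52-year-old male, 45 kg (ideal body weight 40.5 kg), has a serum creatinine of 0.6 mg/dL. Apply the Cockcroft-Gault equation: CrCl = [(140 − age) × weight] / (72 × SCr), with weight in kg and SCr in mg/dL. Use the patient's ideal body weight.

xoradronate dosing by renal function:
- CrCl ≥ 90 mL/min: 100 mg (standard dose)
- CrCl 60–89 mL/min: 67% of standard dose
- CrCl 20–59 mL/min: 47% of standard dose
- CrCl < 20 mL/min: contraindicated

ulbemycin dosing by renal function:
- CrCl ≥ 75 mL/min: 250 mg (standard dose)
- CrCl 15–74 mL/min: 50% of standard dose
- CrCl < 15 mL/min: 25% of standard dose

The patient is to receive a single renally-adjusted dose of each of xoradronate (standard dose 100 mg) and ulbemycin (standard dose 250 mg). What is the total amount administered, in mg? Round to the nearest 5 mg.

CrCl = (140 − 52) × 40.5 / (72 × 0.6) = 3564.0 / 43.20 ≈ 82.5 mL/min
CrCl ≈ 83 mL/min.
xoradronate: 60–89 mL/min → 67% of 100 mg = 67 mg.
ulbemycin: ≥ 75 mL/min → 100% of 250 mg = 250 mg.
Total = 67 + 250 = 317 mg.

315 mg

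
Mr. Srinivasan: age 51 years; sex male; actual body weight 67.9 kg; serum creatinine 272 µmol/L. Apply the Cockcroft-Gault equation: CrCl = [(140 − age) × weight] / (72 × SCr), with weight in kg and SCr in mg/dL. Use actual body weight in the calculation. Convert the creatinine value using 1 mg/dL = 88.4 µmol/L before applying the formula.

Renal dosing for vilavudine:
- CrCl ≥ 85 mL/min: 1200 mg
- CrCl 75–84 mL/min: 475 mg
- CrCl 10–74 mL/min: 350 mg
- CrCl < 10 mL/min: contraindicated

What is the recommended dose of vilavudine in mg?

350 mg

SCr = 272 / 88.4 = 3.077 mg/dL
CrCl = (140 − 51) × 67.9 / (72 × 3.077) = 6043.1 / 221.54 ≈ 27.3 mL/min
CrCl ≈ 27 mL/min → bracket 10–74 mL/min.
Dose for this bracket: 350 mg.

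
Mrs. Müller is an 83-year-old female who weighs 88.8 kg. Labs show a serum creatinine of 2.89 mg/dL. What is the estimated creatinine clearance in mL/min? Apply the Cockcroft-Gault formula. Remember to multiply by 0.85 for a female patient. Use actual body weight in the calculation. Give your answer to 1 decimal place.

CrCl = (140 − 83) × 88.8 / (72 × 2.89) × 0.85 = 5061.6 / 208.08 × 0.85 ≈ 20.7 mL/min

20.7 mL/min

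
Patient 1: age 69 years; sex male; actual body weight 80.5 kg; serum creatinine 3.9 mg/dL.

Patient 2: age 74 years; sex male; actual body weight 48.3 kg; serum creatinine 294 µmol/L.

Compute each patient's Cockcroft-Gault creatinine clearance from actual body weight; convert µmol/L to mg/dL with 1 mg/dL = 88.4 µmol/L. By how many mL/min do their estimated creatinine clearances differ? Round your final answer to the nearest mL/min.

Patient 1: CrCl = (140 − 69) × 80.5 / (72 × 3.9) = 5715.5 / 280.80 ≈ 20.4 mL/min
Patient 2: SCr = 294 / 88.4 = 3.326 mg/dL
Patient 2: CrCl = (140 − 74) × 48.3 / (72 × 3.326) = 3187.8 / 239.47 ≈ 13.3 mL/min
|20.4 − 13.3| = 7.1 mL/min

7 mL/min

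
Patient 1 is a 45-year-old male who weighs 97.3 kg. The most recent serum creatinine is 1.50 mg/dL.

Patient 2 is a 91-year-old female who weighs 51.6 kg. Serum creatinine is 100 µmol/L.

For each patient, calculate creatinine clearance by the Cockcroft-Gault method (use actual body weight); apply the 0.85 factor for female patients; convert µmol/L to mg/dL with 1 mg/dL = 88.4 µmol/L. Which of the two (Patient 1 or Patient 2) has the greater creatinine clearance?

Patient 1

Patient 1: CrCl = (140 − 45) × 97.3 / (72 × 1.5) = 9243.5 / 108.00 ≈ 85.6 mL/min
Patient 2: SCr = 100 / 88.4 = 1.131 mg/dL
Patient 2: CrCl = (140 − 91) × 51.6 / (72 × 1.131) × 0.85 = 2528.4 / 81.43 × 0.85 ≈ 26.4 mL/min
85.6 vs 26.4 mL/min → Patient 1 is higher.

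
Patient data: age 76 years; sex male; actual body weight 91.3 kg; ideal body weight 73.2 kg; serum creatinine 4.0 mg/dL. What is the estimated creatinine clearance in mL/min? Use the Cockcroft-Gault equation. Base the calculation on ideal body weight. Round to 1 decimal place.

CrCl = (140 − 76) × 73.2 / (72 × 4) = 4684.8 / 288.00 ≈ 16.3 mL/min

16.3 mL/min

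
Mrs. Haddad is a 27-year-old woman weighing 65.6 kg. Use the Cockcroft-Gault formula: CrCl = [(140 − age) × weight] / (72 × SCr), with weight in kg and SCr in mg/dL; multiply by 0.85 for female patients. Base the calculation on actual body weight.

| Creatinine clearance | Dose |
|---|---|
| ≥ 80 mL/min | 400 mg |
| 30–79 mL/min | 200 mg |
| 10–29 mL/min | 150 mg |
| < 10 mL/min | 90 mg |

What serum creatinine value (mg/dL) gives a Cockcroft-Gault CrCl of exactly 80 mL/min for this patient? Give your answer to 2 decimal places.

1.09 mg/dL

Standard dose requires CrCl ≥ 80 mL/min.
Set (140 − 27) × 65.6 × 0.85 / (72 × SCr) = 80
SCr = (140 − 27) × 65.6 × 0.85 / (72 × 80) = 1.094 mg/dL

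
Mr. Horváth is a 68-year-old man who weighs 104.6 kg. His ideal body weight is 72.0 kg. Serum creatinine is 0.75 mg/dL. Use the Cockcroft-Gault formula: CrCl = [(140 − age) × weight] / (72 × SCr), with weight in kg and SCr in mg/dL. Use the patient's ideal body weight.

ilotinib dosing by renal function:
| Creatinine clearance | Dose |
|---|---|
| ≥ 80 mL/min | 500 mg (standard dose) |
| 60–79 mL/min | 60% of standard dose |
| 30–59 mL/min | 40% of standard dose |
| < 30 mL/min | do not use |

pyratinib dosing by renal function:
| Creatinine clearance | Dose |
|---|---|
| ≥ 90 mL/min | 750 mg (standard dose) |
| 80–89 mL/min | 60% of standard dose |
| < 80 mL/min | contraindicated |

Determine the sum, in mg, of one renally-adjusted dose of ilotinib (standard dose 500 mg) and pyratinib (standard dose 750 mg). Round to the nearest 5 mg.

CrCl = (140 − 68) × 72 / (72 × 0.75) = 5184.0 / 54.00 ≈ 96.0 mL/min
CrCl ≈ 96 mL/min.
ilotinib: ≥ 80 mL/min → 100% of 500 mg = 500 mg.
pyratinib: ≥ 90 mL/min → 100% of 750 mg = 750 mg.
Total = 500 + 750 = 1250 mg.

1250 mg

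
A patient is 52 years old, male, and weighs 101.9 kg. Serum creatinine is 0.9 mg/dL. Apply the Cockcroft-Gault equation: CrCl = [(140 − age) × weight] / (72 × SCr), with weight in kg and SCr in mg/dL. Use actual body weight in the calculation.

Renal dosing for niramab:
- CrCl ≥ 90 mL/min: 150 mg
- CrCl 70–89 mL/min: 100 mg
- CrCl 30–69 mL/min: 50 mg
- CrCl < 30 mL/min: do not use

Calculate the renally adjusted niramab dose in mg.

150 mg

CrCl = (140 − 52) × 101.9 / (72 × 0.9) = 8967.2 / 64.80 ≈ 138.4 mL/min
CrCl ≈ 138 mL/min → bracket ≥ 90 mL/min.
Dose for this bracket: 150 mg.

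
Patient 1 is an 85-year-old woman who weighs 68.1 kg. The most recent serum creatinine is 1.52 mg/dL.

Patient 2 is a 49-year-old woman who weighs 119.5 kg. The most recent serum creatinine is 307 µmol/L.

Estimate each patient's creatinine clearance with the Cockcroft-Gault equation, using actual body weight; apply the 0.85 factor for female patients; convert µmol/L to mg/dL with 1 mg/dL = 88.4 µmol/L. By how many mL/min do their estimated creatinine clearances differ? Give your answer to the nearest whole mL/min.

8 mL/min

Patient 1: CrCl = (140 − 85) × 68.1 / (72 × 1.52) × 0.85 = 3745.5 / 109.44 × 0.85 ≈ 29.1 mL/min
Patient 2: SCr = 307 / 88.4 = 3.473 mg/dL
Patient 2: CrCl = (140 − 49) × 119.5 / (72 × 3.473) × 0.85 = 10874.5 / 250.06 × 0.85 ≈ 37.0 mL/min
|29.1 − 37.0| = 7.9 mL/min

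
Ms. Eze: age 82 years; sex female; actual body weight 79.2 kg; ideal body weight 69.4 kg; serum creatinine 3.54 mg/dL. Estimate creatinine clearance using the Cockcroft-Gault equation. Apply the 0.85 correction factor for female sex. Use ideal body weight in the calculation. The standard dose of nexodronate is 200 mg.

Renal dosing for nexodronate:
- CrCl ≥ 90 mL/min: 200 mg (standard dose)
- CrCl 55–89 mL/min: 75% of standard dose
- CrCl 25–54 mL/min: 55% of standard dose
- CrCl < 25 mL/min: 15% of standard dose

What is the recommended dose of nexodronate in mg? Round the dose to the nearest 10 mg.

30 mg

CrCl = (140 − 82) × 69.4 / (72 × 3.54) × 0.85 = 4025.2 / 254.88 × 0.85 ≈ 13.4 mL/min
CrCl ≈ 13 mL/min → bracket < 25 mL/min.
15% of 200 mg = 30 mg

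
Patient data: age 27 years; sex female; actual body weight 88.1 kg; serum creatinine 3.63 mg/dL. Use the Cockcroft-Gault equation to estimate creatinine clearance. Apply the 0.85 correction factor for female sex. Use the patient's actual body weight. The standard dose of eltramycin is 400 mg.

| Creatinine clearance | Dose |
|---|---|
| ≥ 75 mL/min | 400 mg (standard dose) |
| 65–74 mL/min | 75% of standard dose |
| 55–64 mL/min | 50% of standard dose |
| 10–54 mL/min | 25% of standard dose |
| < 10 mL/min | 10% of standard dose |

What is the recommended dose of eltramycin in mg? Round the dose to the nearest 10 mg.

CrCl = (140 − 27) × 88.1 / (72 × 3.63) × 0.85 = 9955.3 / 261.36 × 0.85 ≈ 32.4 mL/min
CrCl ≈ 32 mL/min → bracket 10–54 mL/min.
25% of 400 mg = 100 mg

100 mg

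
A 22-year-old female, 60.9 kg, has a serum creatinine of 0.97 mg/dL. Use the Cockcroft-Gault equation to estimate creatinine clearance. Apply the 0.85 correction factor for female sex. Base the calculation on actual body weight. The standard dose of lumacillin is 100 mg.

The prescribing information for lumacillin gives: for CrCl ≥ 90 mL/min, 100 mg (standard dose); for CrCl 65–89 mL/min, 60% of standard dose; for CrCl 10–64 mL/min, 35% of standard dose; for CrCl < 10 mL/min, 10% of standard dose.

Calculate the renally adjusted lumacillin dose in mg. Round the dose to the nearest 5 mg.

60 mg

CrCl = (140 − 22) × 60.9 / (72 × 0.97) × 0.85 = 7186.2 / 69.84 × 0.85 ≈ 87.5 mL/min
CrCl ≈ 87 mL/min → bracket 65–89 mL/min.
60% of 100 mg = 60 mg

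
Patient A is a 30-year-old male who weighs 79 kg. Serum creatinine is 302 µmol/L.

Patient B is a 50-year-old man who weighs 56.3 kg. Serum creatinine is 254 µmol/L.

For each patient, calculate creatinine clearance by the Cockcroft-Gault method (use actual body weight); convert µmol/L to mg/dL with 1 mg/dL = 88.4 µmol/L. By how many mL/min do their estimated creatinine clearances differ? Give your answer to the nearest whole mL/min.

11 mL/min

Patient A: SCr = 302 / 88.4 = 3.416 mg/dL
Patient A: CrCl = (140 − 30) × 79 / (72 × 3.416) = 8690.0 / 245.95 ≈ 35.3 mL/min
Patient B: SCr = 254 / 88.4 = 2.873 mg/dL
Patient B: CrCl = (140 − 50) × 56.3 / (72 × 2.873) = 5067.0 / 206.86 ≈ 24.5 mL/min
|35.3 − 24.5| = 10.8 mL/min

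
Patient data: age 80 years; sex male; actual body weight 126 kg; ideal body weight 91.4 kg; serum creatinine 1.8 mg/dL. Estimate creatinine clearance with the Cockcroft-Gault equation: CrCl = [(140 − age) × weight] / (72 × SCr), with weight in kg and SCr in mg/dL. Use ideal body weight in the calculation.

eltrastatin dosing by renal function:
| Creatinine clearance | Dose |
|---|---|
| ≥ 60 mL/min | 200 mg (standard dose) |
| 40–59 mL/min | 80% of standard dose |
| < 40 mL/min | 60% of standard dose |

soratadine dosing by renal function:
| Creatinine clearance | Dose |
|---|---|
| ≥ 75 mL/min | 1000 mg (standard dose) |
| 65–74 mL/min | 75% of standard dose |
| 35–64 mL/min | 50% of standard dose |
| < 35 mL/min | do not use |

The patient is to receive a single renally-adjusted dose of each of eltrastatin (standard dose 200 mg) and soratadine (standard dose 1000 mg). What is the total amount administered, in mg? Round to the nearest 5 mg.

660 mg

CrCl = (140 − 80) × 91.4 / (72 × 1.8) = 5484.0 / 129.60 ≈ 42.3 mL/min
CrCl ≈ 42 mL/min.
eltrastatin: 40–59 mL/min → 80% of 200 mg = 160 mg.
soratadine: 35–64 mL/min → 50% of 1000 mg = 500 mg.
Total = 160 + 500 = 660 mg.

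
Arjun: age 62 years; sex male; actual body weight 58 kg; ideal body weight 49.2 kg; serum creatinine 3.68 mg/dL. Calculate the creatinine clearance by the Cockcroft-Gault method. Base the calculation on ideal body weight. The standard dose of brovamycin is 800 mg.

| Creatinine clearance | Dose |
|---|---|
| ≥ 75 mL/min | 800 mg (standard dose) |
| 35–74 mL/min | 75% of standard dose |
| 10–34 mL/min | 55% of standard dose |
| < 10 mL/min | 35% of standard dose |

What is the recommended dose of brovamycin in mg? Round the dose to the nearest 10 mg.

440 mg

CrCl = (140 − 62) × 49.2 / (72 × 3.68) = 3837.6 / 264.96 ≈ 14.5 mL/min
CrCl ≈ 14 mL/min → bracket 10–34 mL/min.
55% of 800 mg = 440 mg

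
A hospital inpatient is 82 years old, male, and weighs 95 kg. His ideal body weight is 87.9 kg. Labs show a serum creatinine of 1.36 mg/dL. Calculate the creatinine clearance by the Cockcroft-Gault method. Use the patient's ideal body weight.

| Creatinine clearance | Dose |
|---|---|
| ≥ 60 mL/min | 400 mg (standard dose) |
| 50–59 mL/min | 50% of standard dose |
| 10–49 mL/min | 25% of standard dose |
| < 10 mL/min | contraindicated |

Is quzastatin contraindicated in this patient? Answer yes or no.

no

CrCl = (140 − 82) × 87.9 / (72 × 1.36) = 5098.2 / 97.92 ≈ 52.1 mL/min
CrCl ≈ 52 mL/min, which is ≥ 10 mL/min.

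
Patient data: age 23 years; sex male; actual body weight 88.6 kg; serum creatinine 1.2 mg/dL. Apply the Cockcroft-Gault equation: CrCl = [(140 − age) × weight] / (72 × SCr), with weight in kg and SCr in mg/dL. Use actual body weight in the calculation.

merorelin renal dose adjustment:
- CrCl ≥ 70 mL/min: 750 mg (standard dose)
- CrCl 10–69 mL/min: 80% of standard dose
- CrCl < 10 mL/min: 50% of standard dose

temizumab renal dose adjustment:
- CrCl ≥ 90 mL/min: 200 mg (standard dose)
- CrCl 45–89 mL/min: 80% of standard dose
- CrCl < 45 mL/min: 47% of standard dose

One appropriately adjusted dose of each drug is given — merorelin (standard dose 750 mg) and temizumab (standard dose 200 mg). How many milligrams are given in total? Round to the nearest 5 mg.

CrCl = (140 − 23) × 88.6 / (72 × 1.2) = 10366.2 / 86.40 ≈ 120.0 mL/min
CrCl ≈ 120 mL/min.
merorelin: ≥ 70 mL/min → 100% of 750 mg = 750 mg.
temizumab: ≥ 90 mL/min → 100% of 200 mg = 200 mg.
Total = 750 + 200 = 950 mg.

950 mg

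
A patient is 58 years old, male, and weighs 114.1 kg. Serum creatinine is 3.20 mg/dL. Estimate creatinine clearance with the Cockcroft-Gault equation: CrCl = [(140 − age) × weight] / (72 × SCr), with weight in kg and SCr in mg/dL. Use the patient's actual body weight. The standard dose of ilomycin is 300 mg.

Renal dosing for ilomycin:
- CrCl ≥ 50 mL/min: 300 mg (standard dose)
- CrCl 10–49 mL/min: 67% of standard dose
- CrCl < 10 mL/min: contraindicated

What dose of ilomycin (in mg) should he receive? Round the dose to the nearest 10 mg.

CrCl = (140 − 58) × 114.1 / (72 × 3.2) = 9356.2 / 230.40 ≈ 40.6 mL/min
CrCl ≈ 41 mL/min → bracket 10–49 mL/min.
67% of 300 mg = 201 mg → 200 mg

200 mg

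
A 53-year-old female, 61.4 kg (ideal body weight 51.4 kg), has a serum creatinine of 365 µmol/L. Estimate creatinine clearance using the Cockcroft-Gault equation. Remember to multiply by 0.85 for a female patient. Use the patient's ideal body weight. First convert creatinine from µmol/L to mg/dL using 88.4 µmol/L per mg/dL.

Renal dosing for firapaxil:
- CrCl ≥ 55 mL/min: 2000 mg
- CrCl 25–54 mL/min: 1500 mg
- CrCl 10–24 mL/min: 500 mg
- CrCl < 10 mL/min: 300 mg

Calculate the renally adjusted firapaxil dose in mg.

SCr = 365 / 88.4 = 4.129 mg/dL
CrCl = (140 − 53) × 51.4 / (72 × 4.129) × 0.85 = 4471.8 / 297.29 × 0.85 ≈ 12.8 mL/min
CrCl ≈ 13 mL/min → bracket 10–24 mL/min.
Dose for this bracket: 500 mg.

500 mg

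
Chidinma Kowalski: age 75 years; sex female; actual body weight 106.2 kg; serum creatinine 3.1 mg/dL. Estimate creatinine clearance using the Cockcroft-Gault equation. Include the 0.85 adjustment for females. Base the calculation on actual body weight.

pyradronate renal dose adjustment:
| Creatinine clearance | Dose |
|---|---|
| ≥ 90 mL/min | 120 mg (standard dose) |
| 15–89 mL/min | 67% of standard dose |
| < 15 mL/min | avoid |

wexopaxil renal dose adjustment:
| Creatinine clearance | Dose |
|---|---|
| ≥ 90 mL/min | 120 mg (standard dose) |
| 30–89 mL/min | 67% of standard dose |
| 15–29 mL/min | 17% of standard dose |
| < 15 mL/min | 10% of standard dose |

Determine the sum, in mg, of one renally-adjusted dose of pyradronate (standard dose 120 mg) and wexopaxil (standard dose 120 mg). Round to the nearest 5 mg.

CrCl = (140 − 75) × 106.2 / (72 × 3.1) × 0.85 = 6903.0 / 223.20 × 0.85 ≈ 26.3 mL/min
CrCl ≈ 26 mL/min.
pyradronate: 15–89 mL/min → 67% of 120 mg = 80.4 mg.
wexopaxil: 15–29 mL/min → 17% of 120 mg = 20.4 mg.
Total = 80.4 + 20.4 = 100.8 mg.

100 mg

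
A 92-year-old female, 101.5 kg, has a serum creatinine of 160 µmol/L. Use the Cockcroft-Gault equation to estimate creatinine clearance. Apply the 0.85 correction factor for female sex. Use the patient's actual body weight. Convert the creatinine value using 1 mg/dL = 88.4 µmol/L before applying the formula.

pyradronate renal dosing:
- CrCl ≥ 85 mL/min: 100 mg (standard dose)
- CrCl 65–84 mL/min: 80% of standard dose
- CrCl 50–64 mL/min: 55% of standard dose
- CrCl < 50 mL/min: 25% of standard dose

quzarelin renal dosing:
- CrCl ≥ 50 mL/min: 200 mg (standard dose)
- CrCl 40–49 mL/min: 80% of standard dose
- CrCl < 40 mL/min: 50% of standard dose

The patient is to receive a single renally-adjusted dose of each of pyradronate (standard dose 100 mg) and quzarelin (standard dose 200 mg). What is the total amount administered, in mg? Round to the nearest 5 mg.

SCr = 160 / 88.4 = 1.81 mg/dL
CrCl = (140 − 92) × 101.5 / (72 × 1.81) × 0.85 = 4872.0 / 130.32 × 0.85 ≈ 31.8 mL/min
CrCl ≈ 32 mL/min.
pyradronate: < 50 mL/min → 25% of 100 mg = 25 mg.
quzarelin: < 40 mL/min → 50% of 200 mg = 100 mg.
Total = 25 + 100 = 125 mg.

125 mg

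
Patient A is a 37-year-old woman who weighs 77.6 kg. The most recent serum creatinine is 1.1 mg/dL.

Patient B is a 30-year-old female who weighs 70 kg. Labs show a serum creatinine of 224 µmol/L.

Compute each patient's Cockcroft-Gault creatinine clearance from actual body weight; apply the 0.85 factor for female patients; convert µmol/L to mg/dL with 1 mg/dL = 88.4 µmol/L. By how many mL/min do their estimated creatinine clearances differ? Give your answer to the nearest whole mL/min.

Patient A: CrCl = (140 − 37) × 77.6 / (72 × 1.1) × 0.85 = 7992.8 / 79.20 × 0.85 ≈ 85.8 mL/min
Patient B: SCr = 224 / 88.4 = 2.534 mg/dL
Patient B: CrCl = (140 − 30) × 70 / (72 × 2.534) × 0.85 = 7700.0 / 182.45 × 0.85 ≈ 35.9 mL/min
|85.8 − 35.9| = 49.9 mL/min

50 mL/min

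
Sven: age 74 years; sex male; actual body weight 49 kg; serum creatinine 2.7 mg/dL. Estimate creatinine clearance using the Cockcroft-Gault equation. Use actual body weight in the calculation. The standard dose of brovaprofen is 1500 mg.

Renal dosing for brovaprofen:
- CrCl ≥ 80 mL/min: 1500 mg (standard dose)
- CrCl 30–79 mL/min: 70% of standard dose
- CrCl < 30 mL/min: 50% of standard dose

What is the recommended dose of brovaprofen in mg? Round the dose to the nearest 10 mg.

750 mg

CrCl = (140 − 74) × 49 / (72 × 2.7) = 3234.0 / 194.40 ≈ 16.6 mL/min
CrCl ≈ 17 mL/min → bracket < 30 mL/min.
50% of 1500 mg = 750 mg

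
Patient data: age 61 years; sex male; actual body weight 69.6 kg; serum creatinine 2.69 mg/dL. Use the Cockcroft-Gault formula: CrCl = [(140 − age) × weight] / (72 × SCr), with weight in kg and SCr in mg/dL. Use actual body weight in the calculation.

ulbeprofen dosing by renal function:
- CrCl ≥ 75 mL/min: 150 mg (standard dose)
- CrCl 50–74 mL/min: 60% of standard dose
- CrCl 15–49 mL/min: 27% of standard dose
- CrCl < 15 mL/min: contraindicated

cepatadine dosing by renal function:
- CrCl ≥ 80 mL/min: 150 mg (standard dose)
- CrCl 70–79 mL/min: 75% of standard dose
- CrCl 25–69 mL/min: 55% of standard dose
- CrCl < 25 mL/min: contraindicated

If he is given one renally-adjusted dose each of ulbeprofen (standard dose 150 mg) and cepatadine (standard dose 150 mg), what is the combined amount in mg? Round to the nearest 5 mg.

125 mg

CrCl = (140 − 61) × 69.6 / (72 × 2.69) = 5498.4 / 193.68 ≈ 28.4 mL/min
CrCl ≈ 28 mL/min.
ulbeprofen: 15–49 mL/min → 27% of 150 mg = 40.5 mg.
cepatadine: 25–69 mL/min → 55% of 150 mg = 82.5 mg.
Total = 40.5 + 82.5 = 123 mg.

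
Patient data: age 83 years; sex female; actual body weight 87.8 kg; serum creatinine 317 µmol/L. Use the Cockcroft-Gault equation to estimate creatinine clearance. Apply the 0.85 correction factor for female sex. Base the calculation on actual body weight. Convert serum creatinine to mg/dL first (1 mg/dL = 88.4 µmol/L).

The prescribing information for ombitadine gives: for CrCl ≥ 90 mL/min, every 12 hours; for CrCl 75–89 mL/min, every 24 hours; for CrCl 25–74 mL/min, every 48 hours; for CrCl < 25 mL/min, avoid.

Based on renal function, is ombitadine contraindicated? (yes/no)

SCr = 317 / 88.4 = 3.586 mg/dL
CrCl = (140 − 83) × 87.8 / (72 × 3.586) × 0.85 = 5004.6 / 258.19 × 0.85 ≈ 16.5 mL/min
CrCl ≈ 16 mL/min, which is < 25 mL/min.

yes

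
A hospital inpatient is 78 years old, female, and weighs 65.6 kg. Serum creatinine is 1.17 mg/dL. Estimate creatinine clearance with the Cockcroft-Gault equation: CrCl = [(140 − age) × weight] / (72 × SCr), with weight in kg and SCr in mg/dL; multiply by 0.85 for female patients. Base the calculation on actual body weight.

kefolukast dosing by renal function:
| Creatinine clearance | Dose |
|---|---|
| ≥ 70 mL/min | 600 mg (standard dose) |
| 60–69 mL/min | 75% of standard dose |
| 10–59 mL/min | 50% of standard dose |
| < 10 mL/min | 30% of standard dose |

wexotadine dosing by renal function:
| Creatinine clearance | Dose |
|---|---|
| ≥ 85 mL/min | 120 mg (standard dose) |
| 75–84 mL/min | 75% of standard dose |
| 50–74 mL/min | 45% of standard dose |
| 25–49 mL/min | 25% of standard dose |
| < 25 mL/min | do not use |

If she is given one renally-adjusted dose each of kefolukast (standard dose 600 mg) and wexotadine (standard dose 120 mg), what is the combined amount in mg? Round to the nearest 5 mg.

CrCl = (140 − 78) × 65.6 / (72 × 1.17) × 0.85 = 4067.2 / 84.24 × 0.85 ≈ 41.0 mL/min
CrCl ≈ 41 mL/min.
kefolukast: 10–59 mL/min → 50% of 600 mg = 300 mg.
wexotadine: 25–49 mL/min → 25% of 120 mg = 30 mg.
Total = 300 + 30 = 330 mg.

330 mg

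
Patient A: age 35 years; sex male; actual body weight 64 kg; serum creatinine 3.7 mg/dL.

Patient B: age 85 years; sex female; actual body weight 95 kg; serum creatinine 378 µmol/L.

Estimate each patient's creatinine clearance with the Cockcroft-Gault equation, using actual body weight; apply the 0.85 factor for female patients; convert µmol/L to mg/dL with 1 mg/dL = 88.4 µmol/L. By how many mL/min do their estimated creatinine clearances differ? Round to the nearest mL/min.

11 mL/min

Patient A: CrCl = (140 − 35) × 64 / (72 × 3.7) = 6720.0 / 266.40 ≈ 25.2 mL/min
Patient B: SCr = 378 / 88.4 = 4.276 mg/dL
Patient B: CrCl = (140 − 85) × 95 / (72 × 4.276) × 0.85 = 5225.0 / 307.87 × 0.85 ≈ 14.4 mL/min
|25.2 − 14.4| = 10.8 mL/min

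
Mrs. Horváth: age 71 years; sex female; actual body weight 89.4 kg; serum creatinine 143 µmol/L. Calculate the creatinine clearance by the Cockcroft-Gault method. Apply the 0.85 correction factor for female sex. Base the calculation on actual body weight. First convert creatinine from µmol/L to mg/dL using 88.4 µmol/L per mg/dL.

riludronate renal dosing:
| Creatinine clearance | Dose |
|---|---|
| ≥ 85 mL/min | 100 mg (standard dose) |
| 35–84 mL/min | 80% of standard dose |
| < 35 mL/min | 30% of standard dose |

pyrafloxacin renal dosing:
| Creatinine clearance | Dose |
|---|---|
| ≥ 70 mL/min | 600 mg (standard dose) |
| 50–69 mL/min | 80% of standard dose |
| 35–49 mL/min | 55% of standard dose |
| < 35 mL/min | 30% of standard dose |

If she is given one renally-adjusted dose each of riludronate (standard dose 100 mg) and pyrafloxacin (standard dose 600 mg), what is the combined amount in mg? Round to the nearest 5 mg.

SCr = 143 / 88.4 = 1.618 mg/dL
CrCl = (140 − 71) × 89.4 / (72 × 1.618) × 0.85 = 6168.6 / 116.50 × 0.85 ≈ 45.0 mL/min
CrCl ≈ 45 mL/min.
riludronate: 35–84 mL/min → 80% of 100 mg = 80 mg.
pyrafloxacin: 35–49 mL/min → 55% of 600 mg = 330 mg.
Total = 80 + 330 = 410 mg.

410 mg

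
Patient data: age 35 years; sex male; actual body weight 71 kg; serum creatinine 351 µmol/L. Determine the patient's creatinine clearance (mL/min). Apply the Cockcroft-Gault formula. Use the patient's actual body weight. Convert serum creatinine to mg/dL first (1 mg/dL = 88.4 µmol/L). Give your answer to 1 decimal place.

SCr = 351 / 88.4 = 3.971 mg/dL
CrCl = (140 − 35) × 71 / (72 × 3.971) = 7455.0 / 285.91 ≈ 26.1 mL/min

26.1 mL/min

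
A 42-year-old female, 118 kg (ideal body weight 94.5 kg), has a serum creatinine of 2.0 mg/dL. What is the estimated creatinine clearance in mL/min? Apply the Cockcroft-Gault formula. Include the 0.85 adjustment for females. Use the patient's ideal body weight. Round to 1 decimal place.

54.7 mL/min

CrCl = (140 − 42) × 94.5 / (72 × 2) × 0.85 = 9261.0 / 144.00 × 0.85 ≈ 54.7 mL/min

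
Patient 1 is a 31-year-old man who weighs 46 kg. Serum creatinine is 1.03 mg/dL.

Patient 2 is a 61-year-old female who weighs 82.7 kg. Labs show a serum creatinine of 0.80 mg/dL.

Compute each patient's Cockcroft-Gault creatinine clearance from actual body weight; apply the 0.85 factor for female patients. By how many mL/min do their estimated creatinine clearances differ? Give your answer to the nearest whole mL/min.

Patient 1: CrCl = (140 − 31) × 46 / (72 × 1.03) = 5014.0 / 74.16 ≈ 67.6 mL/min
Patient 2: CrCl = (140 − 61) × 82.7 / (72 × 0.8) × 0.85 = 6533.3 / 57.60 × 0.85 ≈ 96.4 mL/min
|67.6 − 96.4| = 28.8 mL/min

29 mL/min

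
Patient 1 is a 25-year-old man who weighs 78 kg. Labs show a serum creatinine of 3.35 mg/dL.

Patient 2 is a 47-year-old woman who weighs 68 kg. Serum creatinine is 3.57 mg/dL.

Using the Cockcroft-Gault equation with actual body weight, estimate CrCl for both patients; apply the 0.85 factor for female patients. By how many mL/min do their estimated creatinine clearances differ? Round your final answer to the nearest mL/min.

Patient 1: CrCl = (140 − 25) × 78 / (72 × 3.35) = 8970.0 / 241.20 ≈ 37.2 mL/min
Patient 2: CrCl = (140 − 47) × 68 / (72 × 3.57) × 0.85 = 6324.0 / 257.04 × 0.85 ≈ 20.9 mL/min
|37.2 − 20.9| = 16.3 mL/min

16 mL/min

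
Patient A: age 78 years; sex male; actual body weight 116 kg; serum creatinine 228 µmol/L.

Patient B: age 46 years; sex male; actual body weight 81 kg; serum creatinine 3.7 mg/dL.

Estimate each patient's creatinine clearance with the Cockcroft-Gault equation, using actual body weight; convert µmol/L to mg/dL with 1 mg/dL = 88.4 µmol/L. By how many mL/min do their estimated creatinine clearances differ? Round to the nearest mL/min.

10 mL/min

Patient A: SCr = 228 / 88.4 = 2.579 mg/dL
Patient A: CrCl = (140 − 78) × 116 / (72 × 2.579) = 7192.0 / 185.69 ≈ 38.7 mL/min
Patient B: CrCl = (140 − 46) × 81 / (72 × 3.7) = 7614.0 / 266.40 ≈ 28.6 mL/min
|38.7 − 28.6| = 10.1 mL/min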